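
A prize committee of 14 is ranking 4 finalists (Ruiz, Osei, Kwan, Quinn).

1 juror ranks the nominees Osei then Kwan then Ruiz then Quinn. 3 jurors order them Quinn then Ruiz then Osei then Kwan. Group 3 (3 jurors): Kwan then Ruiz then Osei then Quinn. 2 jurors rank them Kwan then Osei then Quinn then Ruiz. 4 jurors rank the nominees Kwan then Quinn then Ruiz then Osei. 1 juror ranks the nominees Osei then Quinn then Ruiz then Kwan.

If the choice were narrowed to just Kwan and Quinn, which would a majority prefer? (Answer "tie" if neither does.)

Ballots ranking Kwan above Quinn: 1 + 3 + 2 + 4 = 10.
Ballots ranking Quinn above Kwan: 14 − 10 = 4.
Kwan wins the head-to-head 10–4.

Kwan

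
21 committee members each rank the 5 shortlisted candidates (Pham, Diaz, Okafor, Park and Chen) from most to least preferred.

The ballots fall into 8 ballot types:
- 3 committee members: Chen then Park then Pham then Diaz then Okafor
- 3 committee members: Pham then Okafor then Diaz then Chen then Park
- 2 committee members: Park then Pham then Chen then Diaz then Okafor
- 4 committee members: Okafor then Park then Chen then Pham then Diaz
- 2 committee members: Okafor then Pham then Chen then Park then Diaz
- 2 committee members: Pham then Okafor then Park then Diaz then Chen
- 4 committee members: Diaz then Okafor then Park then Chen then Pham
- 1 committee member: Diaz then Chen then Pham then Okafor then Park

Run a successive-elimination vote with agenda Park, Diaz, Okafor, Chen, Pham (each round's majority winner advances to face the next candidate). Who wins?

Pham

Round 1: Park vs Diaz — 13–8, Park advances.
Round 2: Park vs Okafor — 5–16, Okafor advances.
Round 3: Okafor vs Chen — 15–6, Okafor advances.
Round 4: Okafor vs Pham — 10–11, Pham advances.
Pham survives the agenda.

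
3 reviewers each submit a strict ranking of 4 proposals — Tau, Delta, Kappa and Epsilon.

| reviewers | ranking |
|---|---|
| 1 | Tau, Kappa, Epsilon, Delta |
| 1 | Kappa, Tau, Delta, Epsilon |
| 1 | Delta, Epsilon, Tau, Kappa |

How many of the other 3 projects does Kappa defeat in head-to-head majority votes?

Kappa against each rival (3 reviewers):
Kappa vs Tau: Tau wins 2–1.
Kappa–Delta: Kappa 2–1.
Kappa vs Epsilon: 1+1 = 2 for Kappa, 1 for Epsilon — Kappa by 2–1.
Kappa beats Delta, Epsilon; loses to Tau — 2 pairwise wins.

2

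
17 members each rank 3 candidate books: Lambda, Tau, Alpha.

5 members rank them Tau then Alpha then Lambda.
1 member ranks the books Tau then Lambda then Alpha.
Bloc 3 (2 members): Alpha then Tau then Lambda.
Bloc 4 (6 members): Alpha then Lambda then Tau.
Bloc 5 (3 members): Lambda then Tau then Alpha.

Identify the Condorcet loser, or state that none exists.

none

Pairwise majorities:
Lambda vs Tau: 6+3 = 9 for Lambda, 8 for Tau — Lambda by 9–8.
Lambda–Alpha: Alpha 13–4.
Tau vs Alpha: Tau is ranked higher on 5+1+3 = 9 ballots, Alpha on 8. Tau wins 9–8.
Each book has at least one pairwise win (Lambda beats Tau; Tau beats Alpha; Alpha beats Lambda) — no Condorcet loser.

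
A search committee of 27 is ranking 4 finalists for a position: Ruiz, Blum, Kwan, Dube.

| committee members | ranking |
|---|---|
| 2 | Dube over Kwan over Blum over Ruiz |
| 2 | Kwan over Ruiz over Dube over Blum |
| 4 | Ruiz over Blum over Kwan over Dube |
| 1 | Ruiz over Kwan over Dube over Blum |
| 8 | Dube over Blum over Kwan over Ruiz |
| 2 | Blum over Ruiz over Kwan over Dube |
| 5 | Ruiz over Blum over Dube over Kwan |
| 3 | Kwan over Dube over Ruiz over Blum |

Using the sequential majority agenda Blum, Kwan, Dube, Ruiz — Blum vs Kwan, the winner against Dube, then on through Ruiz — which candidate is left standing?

Round 1: Blum vs Kwan — 19–8, Blum advances.
Round 2: Blum vs Dube — 11–16, Dube advances.
Round 3: Dube vs Ruiz — 13–14, Ruiz advances.
The agenda winner is Ruiz.

Ruiz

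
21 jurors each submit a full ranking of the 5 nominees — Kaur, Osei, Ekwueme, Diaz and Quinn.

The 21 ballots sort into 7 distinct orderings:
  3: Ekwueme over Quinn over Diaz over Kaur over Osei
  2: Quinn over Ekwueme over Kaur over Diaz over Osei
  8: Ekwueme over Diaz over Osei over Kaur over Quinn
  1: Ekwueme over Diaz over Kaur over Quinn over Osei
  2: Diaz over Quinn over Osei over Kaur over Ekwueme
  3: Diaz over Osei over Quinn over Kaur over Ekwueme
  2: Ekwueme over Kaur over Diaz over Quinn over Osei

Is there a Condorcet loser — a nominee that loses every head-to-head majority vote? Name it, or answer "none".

Quinn

Pairwise majorities:
Kaur vs Osei: Osei, 13–8.
Kaur vs Ekwueme: Kaur preferred on 2+3 = 5 ballots; Ekwueme wins 16–5.
Kaur vs Diaz: Kaur is ranked higher on 2+2 = 4 ballots, Diaz on 17. Diaz wins 17–4.
Kaur vs Quinn: Kaur preferred on 8+1+2 = 11 ballots; Kaur wins 11–10.
Osei vs Ekwueme: Ekwueme, 16–5.
Osei–Diaz: Diaz 21–0.
Osei vs Quinn: Osei wins 11–10.
Ekwueme vs Diaz: Ekwueme wins 16–5.
Ekwueme vs Quinn: Ekwueme wins 14–7.
Diaz vs Quinn: Diaz is ranked higher on 8+1+2+3+2 = 16 ballots, Quinn on 5. Diaz wins 16–5.
Only Quinn has no wins; Quinn is the Condorcet loser.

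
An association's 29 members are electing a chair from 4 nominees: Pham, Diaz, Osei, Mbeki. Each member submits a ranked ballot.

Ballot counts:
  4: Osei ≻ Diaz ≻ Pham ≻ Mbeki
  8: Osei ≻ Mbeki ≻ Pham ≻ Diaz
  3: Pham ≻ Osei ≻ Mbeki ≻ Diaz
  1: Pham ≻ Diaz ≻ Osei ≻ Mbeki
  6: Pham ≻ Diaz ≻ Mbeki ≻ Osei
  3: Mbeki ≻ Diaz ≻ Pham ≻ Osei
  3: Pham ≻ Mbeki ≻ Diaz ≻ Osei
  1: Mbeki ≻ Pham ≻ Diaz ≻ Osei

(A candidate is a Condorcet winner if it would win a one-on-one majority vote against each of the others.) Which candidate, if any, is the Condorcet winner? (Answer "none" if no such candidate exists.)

Check each pair by majority over 29 ballots:
Pham–Diaz: Pham 22–7.
Pham vs Osei: Pham wins 17–12.
Pham vs Mbeki: Pham wins 17–12.
Diaz–Osei: Osei 15–14.
Diaz vs Mbeki: Mbeki wins 18–11.
Osei vs Mbeki: Osei wins 16–13.
Only Pham has no losses; Pham is the Condorcet winner.

Pham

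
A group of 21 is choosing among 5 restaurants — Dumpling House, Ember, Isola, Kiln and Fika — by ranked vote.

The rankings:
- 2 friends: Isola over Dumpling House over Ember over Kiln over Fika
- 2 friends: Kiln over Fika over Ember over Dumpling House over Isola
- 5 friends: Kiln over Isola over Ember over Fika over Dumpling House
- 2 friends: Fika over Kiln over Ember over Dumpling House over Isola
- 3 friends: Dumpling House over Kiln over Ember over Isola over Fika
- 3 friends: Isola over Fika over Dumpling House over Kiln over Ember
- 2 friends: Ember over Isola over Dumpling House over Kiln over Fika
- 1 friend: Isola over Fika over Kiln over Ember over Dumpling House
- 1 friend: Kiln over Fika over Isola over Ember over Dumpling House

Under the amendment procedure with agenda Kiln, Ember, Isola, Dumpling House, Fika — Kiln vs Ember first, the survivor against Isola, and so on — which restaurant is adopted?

Round 1: Kiln vs Ember — 17–4, Kiln advances.
Round 2: Kiln vs Isola — 13–8, Kiln advances.
Round 3: Kiln vs Dumpling House — 11–10, Kiln advances.
Round 4: Kiln vs Fika — 15–6, Kiln advances.
Kiln survives the agenda.

Kiln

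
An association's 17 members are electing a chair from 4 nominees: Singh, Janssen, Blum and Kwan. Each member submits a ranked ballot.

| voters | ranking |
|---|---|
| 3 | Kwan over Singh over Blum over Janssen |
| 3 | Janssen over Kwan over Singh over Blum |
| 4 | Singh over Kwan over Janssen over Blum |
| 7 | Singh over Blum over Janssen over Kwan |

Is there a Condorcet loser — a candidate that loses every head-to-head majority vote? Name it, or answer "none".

none

Head-to-head results (17 voters):
Singh vs Janssen: Singh preferred on 3+4+7 = 14 ballots; Singh wins 14–3.
Singh vs Blum: 3+3+4+7 = 17 for Singh, 0 for Blum — Singh by 17–0.
Singh–Kwan: Singh 11–6.
Janssen vs Blum: Blum wins 10–7.
Janssen vs Kwan: 3+7 = 10 for Janssen, 7 for Kwan — Janssen by 10–7.
Blum vs Kwan: Blum preferred on 7 ballots; Kwan wins 10–7.
Each candidate has at least one pairwise win (Singh beats Janssen; Janssen beats Kwan; Blum beats Janssen; Kwan beats Blum) — no Condorcet loser.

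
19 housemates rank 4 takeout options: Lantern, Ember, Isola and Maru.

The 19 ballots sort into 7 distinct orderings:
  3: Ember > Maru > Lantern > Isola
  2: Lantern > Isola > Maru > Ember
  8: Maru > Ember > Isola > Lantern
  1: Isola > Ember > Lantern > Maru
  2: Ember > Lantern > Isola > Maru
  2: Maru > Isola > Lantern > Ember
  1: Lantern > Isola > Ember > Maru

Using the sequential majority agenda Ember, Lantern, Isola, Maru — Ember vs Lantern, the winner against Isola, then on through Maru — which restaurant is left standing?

Round 1: Ember vs Lantern — 14–5, Ember advances.
Round 2: Ember vs Isola — 13–6, Ember advances.
Round 3: Ember vs Maru — 7–12, Maru advances.
Maru survives the agenda.

Maru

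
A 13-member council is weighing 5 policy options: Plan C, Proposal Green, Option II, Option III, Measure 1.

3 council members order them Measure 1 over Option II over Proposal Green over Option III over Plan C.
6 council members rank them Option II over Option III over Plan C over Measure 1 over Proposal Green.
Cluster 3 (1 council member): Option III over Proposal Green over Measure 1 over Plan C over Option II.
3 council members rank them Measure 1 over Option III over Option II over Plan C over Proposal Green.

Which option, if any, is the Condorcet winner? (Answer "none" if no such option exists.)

none

Pairwise majorities:
Plan C–Proposal Green: Plan C 9–4.
Plan C–Option II: Option II 12–1.
Plan C–Option III: Option III 13–0.
Plan C–Measure 1: Measure 1 7–6.
Proposal Green–Option II: Option II 12–1.
Proposal Green–Option III: Option III 10–3.
Proposal Green vs Measure 1: Measure 1 wins 12–1.
Option II vs Option III: Option II, 9–4.
Option II vs Measure 1: Measure 1, 7–6.
Option III–Measure 1: Option III 7–6.
No option is unbeaten: Plan C loses to Option II; Proposal Green loses to Plan C; Option II loses to Measure 1; Option III loses to Option II; Measure 1 loses to Option III. In particular Option II → Option III → Measure 1 → Option II is a majority cycle — no Condorcet winner exists.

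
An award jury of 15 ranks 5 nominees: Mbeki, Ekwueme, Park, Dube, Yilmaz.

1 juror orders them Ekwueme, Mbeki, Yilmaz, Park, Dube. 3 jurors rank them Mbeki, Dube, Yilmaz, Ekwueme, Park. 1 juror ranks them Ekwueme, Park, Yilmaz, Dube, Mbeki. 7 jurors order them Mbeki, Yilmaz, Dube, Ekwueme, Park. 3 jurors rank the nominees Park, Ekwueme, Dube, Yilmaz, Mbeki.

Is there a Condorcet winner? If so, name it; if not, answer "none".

Mbeki

Pairwise majorities:
Mbeki vs Ekwueme: Mbeki is ranked higher on 3+7 = 10 ballots, Ekwueme on 5. Mbeki wins 10–5.
Mbeki vs Park: Mbeki, 11–4.
Mbeki vs Dube: 1+3+7 = 11 for Mbeki, 4 for Dube — Mbeki by 11–4.
Mbeki vs Yilmaz: 11 to 4, Mbeki.
Ekwueme vs Park: Ekwueme, 12–3.
Ekwueme vs Dube: Ekwueme is ranked higher on 1+1+3 = 5 ballots, Dube on 10. Dube wins 10–5.
Ekwueme vs Yilmaz: Ekwueme is ranked higher on 1+1+3 = 5 ballots, Yilmaz on 10. Yilmaz wins 10–5.
Park vs Dube: Dube, 10–5.
Park vs Yilmaz: Park preferred on 1+3 = 4 ballots; Yilmaz wins 11–4.
Dube vs Yilmaz: Dube is ranked higher on 3+3 = 6 ballots, Yilmaz on 9. Yilmaz wins 9–6.
Mbeki wins every pairwise contest, so Mbeki is the Condorcet winner.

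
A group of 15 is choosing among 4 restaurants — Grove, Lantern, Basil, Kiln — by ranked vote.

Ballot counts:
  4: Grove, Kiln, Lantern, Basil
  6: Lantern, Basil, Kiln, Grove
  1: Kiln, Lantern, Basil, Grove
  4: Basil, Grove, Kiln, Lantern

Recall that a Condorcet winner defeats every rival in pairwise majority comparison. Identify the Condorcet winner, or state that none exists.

none

Head-to-head results (15 friends):
Grove–Lantern: Grove 8–7.
Grove vs Basil: Basil wins 11–4.
Grove vs Kiln: Grove wins 8–7.
Lantern vs Basil: Lantern, 11–4.
Lantern vs Kiln: Kiln, 9–6.
Basil–Kiln: Basil 10–5.
Every restaurant loses at least once (Grove loses to Basil; Lantern loses to Grove; Basil loses to Lantern; Kiln loses to Grove). The majority relation contains the cycle Grove > Lantern > Basil > Grove, so there is no Condorcet winner.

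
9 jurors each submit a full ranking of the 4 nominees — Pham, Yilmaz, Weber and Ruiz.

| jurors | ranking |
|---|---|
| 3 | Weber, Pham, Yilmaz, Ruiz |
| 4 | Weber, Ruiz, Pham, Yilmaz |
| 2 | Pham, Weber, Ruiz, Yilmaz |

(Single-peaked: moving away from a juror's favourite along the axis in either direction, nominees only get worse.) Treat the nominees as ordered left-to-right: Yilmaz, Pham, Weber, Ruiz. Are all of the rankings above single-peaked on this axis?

yes

Axis positions: Yilmaz=1, Pham=2, Weber=3, Ruiz=4.
Ballot type 1 (peak Weber at position 3): ranking walks positions 3-2-1-4, expanding outward from the peak — single-peaked.
Ballot type 2 (peak Weber at position 3): ranking walks positions 3-4-2-1, expanding outward from the peak — single-peaked.
Ballot type 3 (peak Pham at position 2): ranking walks positions 2-3-4-1, expanding outward from the peak — single-peaked.
Every ranking is single-peaked on this axis.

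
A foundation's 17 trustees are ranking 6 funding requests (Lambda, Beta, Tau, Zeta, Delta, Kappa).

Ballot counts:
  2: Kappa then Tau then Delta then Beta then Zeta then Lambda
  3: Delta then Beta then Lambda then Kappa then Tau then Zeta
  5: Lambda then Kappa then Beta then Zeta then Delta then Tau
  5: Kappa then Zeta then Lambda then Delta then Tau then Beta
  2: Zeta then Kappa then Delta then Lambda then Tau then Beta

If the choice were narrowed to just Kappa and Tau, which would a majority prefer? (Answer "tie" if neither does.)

Kappa

Ballots ranking Kappa above Tau: 2 + 3 + 5 + 5 + 2 = 17.
Ballots ranking Tau above Kappa: 17 − 17 = 0.
Kappa wins the head-to-head 17–0.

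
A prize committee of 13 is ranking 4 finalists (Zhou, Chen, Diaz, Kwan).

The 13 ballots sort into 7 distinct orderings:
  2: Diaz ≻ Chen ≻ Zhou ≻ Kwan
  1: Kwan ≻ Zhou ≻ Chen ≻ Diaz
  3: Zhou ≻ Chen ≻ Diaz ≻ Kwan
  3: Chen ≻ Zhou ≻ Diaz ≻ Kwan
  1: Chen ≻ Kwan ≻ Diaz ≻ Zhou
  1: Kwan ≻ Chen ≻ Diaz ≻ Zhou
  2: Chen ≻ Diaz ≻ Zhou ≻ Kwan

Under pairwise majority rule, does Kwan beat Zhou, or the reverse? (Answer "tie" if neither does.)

Zhou

Ballots ranking Kwan above Zhou: 1 + 1 + 1 = 3.
Ballots ranking Zhou above Kwan: 13 − 3 = 10.
Zhou wins the head-to-head 10–3.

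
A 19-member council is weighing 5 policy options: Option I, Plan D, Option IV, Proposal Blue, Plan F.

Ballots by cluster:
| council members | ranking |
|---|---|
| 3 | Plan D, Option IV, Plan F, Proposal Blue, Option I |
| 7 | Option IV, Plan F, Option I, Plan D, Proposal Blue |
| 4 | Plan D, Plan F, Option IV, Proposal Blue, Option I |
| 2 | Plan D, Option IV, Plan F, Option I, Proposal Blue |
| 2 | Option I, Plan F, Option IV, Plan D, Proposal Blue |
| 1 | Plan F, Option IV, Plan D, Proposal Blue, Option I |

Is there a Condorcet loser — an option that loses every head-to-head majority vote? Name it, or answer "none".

Pairwise majorities:
Option I vs Plan D: Plan D, 10–9.
Option I vs Option IV: Option I preferred on 2 ballots; Option IV wins 17–2.
Option I vs Proposal Blue: Option I preferred on 7+2+2 = 11 ballots; Option I wins 11–8.
Option I vs Plan F: Plan F wins 17–2.
Plan D vs Option IV: 9 to 10, Option IV.
Plan D vs Proposal Blue: Plan D, 19–0.
Plan D vs Plan F: 9 to 10, Plan F.
Option IV vs Proposal Blue: 3+7+4+2+2+1 = 19 for Option IV, 0 for Proposal Blue — Option IV by 19–0.
Option IV vs Plan F: Option IV is ranked higher on 3+7+2 = 12 ballots, Plan F on 7. Option IV wins 12–7.
Proposal Blue vs Plan F: Plan F, 19–0.
Proposal Blue is beaten in every head-to-head and is the Condorcet loser.

Proposal Blue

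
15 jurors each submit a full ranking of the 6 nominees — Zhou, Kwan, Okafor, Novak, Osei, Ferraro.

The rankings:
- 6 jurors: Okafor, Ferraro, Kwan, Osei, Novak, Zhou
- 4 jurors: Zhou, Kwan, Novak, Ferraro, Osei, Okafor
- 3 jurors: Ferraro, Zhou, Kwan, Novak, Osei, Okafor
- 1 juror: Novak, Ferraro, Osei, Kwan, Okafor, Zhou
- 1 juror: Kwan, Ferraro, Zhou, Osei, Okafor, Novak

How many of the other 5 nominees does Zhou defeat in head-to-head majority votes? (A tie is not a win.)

Zhou against each rival (15 jurors):
Zhou vs Kwan: Kwan, 8–7.
Zhou vs Okafor: Zhou is ranked higher on 4+3+1 = 8 ballots, Okafor on 7. Zhou wins 8–7.
Zhou vs Novak: 8 to 7, Zhou.
Zhou vs Osei: Zhou is ranked higher on 4+3+1 = 8 ballots, Osei on 7. Zhou wins 8–7.
Zhou vs Ferraro: Zhou preferred on 4 ballots; Ferraro wins 11–4.
Zhou beats Okafor, Novak, Osei; loses to Kwan, Ferraro — 3 pairwise wins.

3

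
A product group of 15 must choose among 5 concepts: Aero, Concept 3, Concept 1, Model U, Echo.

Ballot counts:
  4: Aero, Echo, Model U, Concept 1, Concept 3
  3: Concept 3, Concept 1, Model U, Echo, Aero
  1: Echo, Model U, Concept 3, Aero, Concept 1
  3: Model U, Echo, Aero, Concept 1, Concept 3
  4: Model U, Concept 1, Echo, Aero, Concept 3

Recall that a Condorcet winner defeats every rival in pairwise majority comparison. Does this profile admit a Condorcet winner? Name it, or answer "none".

Model U

Pairwise majorities:
Aero vs Concept 3: 11 to 4, Aero.
Aero vs Concept 1: 8 to 7, Aero.
Aero vs Model U: Aero preferred on 4 ballots; Model U wins 11–4.
Aero vs Echo: Aero preferred on 4 ballots; Echo wins 11–4.
Concept 3 vs Concept 1: Concept 3 preferred on 3+1 = 4 ballots; Concept 1 wins 11–4.
Concept 3 vs Model U: 3 for Concept 3, 12 for Model U — Model U by 12–3.
Concept 3 vs Echo: Concept 3 preferred on 3 ballots; Echo wins 12–3.
Concept 1 vs Model U: Concept 1 preferred on 3 ballots; Model U wins 12–3.
Concept 1 vs Echo: Concept 1 is ranked higher on 3+4 = 7 ballots, Echo on 8. Echo wins 8–7.
Model U vs Echo: Model U is ranked higher on 3+3+4 = 10 ballots, Echo on 5. Model U wins 10–5.
Model U beats each of Aero, Concept 3, Concept 1, Echo — Model U is the Condorcet winner.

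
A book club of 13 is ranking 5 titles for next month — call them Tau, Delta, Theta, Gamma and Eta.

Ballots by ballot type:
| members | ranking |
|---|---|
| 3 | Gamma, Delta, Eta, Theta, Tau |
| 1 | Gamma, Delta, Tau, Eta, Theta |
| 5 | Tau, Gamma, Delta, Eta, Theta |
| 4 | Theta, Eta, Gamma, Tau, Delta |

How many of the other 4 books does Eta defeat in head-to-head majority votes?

Eta against each rival (13 members):
Eta vs Tau: Eta wins 7–6.
Eta vs Delta: Delta wins 9–4.
Eta vs Theta: 3+1+5 = 9 for Eta, 4 for Theta — Eta by 9–4.
Eta–Gamma: Gamma 9–4.
Eta beats Tau, Theta; loses to Delta, Gamma — 2 pairwise wins.

2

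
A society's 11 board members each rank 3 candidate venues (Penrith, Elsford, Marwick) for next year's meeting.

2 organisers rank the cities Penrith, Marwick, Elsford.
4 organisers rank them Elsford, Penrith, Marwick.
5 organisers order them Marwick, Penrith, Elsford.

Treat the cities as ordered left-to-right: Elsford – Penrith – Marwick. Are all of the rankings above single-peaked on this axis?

Axis positions: Elsford=1, Penrith=2, Marwick=3.
Bloc 1 (peak Penrith at position 2): ranking walks positions 2-3-1, expanding outward from the peak — single-peaked.
Bloc 2 (peak Elsford at position 1): ranking walks positions 1-2-3, expanding outward from the peak — single-peaked.
Bloc 3 (peak Marwick at position 3): ranking walks positions 3-2-1, expanding outward from the peak — single-peaked.
Every ranking is single-peaked on this axis.

yes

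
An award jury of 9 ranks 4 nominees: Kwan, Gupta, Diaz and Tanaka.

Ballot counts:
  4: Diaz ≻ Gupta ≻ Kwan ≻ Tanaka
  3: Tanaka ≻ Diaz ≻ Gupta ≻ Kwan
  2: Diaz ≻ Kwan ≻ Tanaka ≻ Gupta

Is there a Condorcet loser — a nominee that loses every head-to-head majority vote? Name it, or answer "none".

none

Head-to-head results (9 jurors):
Kwan vs Gupta: 2 to 7, Gupta.
Kwan vs Diaz: 0 for Kwan, 9 for Diaz — Diaz by 9–0.
Kwan vs Tanaka: 4+2 = 6 for Kwan, 3 for Tanaka — Kwan by 6–3.
Gupta–Diaz: Diaz 9–0.
Gupta vs Tanaka: Gupta preferred on 4 ballots; Tanaka wins 5–4.
Diaz vs Tanaka: Diaz, 6–3.
Every nominee wins at least one matchup (Kwan beats Tanaka; Gupta beats Kwan; Diaz beats Kwan; Tanaka beats Gupta), so there is no Condorcet loser.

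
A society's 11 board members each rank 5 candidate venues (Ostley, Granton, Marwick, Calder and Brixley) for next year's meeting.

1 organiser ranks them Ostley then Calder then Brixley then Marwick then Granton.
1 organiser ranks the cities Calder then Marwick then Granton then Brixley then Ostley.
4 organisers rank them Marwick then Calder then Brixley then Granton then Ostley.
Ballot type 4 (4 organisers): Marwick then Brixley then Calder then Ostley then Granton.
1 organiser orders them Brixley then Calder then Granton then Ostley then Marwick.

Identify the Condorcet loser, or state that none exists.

Ostley

Head-to-head results (11 organisers):
Ostley vs Granton: 1+4 = 5 for Ostley, 6 for Granton — Granton by 6–5.
Ostley vs Marwick: Marwick, 9–2.
Ostley vs Calder: Calder wins 10–1.
Ostley–Brixley: Brixley 10–1.
Granton vs Marwick: 1 to 10, Marwick.
Granton–Calder: Calder 11–0.
Granton vs Brixley: Brixley, 10–1.
Marwick vs Calder: Marwick wins 8–3.
Marwick vs Brixley: Marwick preferred on 1+4+4 = 9 ballots; Marwick wins 9–2.
Calder vs Brixley: Calder preferred on 1+1+4 = 6 ballots; Calder wins 6–5.
Only Ostley has no wins; Ostley is the Condorcet loser.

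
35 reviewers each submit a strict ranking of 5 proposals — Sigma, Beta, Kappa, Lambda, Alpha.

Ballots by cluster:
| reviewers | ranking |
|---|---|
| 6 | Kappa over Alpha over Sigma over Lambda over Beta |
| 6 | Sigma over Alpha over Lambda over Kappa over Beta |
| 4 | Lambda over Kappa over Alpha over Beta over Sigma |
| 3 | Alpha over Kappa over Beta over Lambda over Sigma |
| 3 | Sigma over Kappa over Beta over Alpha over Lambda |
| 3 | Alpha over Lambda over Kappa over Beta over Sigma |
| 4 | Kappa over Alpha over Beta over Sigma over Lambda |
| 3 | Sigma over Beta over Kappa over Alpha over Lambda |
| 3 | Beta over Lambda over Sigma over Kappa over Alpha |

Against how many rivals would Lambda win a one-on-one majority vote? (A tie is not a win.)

Lambda against each rival (35 reviewers):
Lambda vs Sigma: 13 to 22, Sigma.
Lambda vs Beta: Lambda preferred on 6+6+4+3 = 19 ballots; Lambda wins 19–16.
Lambda–Kappa: Kappa 19–16.
Lambda vs Alpha: 4+3 = 7 for Lambda, 28 for Alpha — Alpha by 28–7.
Lambda beats Beta; loses to Sigma, Kappa, Alpha — 1 pairwise win.

1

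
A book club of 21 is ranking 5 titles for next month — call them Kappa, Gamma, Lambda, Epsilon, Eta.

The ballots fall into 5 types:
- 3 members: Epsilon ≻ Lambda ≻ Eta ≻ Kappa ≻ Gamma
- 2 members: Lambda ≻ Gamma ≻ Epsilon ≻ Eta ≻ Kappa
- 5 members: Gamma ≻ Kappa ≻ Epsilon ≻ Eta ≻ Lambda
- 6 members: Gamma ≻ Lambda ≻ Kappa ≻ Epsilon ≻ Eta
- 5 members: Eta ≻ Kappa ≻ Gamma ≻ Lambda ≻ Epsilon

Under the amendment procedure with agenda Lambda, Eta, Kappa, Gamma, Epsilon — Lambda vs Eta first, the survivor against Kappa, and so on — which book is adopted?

Gamma

Round 1: Lambda vs Eta — 11–10, Lambda advances.
Round 2: Lambda vs Kappa — 11–10, Lambda advances.
Round 3: Lambda vs Gamma — 5–16, Gamma advances.
Round 4: Gamma vs Epsilon — 18–3, Gamma advances.
The agenda winner is Gamma.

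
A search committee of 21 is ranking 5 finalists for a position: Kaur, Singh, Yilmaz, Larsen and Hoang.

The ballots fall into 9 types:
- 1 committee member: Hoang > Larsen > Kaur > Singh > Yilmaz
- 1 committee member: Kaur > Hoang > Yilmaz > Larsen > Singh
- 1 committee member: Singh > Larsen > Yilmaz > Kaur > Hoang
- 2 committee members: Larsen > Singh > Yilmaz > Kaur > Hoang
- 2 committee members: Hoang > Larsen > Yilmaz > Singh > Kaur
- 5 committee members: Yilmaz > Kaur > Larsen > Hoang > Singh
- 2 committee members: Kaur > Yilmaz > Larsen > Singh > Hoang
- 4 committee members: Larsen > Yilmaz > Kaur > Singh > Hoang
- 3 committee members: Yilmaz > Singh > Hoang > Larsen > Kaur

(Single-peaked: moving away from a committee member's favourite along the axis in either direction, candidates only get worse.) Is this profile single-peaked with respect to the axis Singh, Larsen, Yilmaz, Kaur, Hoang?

no

Axis positions: Singh=1, Larsen=2, Yilmaz=3, Kaur=4, Hoang=5.
Type 1: ranking walks positions 5-2-4-1-3; Larsen is ranked above Kaur even though Kaur lies between Larsen and the peak Hoang on the axis — preferences dip and rise again. Not single-peaked.
Type 2 (peak Kaur at position 4): ranking walks positions 4-5-3-2-1, expanding outward from the peak — single-peaked.
Type 3 (peak Singh at position 1): ranking walks positions 1-2-3-4-5, expanding outward from the peak — single-peaked.
Type 4 (peak Larsen at position 2): ranking walks positions 2-1-3-4-5, expanding outward from the peak — single-peaked.
Type 5: ranking walks positions 5-2-3-1-4; Larsen is ranked above Kaur even though Kaur lies between Larsen and the peak Hoang on the axis — preferences dip and rise again. Not single-peaked.
Type 6 (peak Yilmaz at position 3): ranking walks positions 3-4-2-5-1, expanding outward from the peak — single-peaked.
Type 7 (peak Kaur at position 4): ranking walks positions 4-3-2-1-5, expanding outward from the peak — single-peaked.
Type 8 (peak Larsen at position 2): ranking walks positions 2-3-4-1-5, expanding outward from the peak — single-peaked.
Type 9: ranking walks positions 3-1-5-2-4; Singh is ranked above Larsen even though Larsen lies between Singh and the peak Yilmaz on the axis — preferences dip and rise again. Not single-peaked.
Type 1 violates single-peakedness, so the profile is not single-peaked on this axis.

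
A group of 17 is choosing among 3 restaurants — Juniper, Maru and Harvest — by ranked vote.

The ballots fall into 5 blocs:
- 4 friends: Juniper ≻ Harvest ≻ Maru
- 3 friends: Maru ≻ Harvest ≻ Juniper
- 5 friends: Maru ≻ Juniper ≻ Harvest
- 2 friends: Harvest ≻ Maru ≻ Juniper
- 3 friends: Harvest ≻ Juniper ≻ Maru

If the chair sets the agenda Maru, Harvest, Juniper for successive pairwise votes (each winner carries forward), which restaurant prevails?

Round 1: Maru vs Harvest — 8–9, Harvest advances.
Round 2: Harvest vs Juniper — 8–9, Juniper advances.
Juniper survives the agenda.

Juniper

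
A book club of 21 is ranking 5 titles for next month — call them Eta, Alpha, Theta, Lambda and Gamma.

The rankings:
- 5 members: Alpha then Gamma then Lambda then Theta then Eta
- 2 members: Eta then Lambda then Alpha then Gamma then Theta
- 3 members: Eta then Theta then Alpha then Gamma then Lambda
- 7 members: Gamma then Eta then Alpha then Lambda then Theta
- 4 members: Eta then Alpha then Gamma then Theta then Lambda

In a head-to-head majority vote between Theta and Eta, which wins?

Ballots ranking Theta above Eta: 5.
Ballots ranking Eta above Theta: 21 − 5 = 16.
Eta wins the head-to-head 16–5.

Eta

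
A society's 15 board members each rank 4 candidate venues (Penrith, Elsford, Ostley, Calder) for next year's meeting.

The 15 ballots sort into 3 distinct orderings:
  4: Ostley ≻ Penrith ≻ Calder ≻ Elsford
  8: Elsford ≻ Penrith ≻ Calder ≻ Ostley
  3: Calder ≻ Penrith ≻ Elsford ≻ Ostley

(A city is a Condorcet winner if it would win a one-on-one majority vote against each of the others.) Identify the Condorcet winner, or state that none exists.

Elsford

Pairwise majorities:
Penrith vs Elsford: 7 to 8, Elsford.
Penrith vs Ostley: Penrith is ranked higher on 8+3 = 11 ballots, Ostley on 4. Penrith wins 11–4.
Penrith vs Calder: 12 to 3, Penrith.
Elsford vs Ostley: Elsford is ranked higher on 8+3 = 11 ballots, Ostley on 4. Elsford wins 11–4.
Elsford vs Calder: 8 for Elsford, 7 for Calder — Elsford by 8–7.
Ostley vs Calder: 4 to 11, Calder.
Elsford wins every pairwise contest, so Elsford is the Condorcet winner.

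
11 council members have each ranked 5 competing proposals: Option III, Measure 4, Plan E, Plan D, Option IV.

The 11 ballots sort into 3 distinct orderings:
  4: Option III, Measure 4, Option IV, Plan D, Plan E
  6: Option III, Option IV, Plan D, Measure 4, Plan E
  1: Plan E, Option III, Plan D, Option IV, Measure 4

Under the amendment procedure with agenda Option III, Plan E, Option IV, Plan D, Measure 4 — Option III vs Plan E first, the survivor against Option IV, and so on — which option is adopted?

Option III

Round 1: Option III vs Plan E — 10–1, Option III advances.
Round 2: Option III vs Option IV — 11–0, Option III advances.
Round 3: Option III vs Plan D — 11–0, Option III advances.
Round 4: Option III vs Measure 4 — 11–0, Option III advances.
Option III survives the agenda.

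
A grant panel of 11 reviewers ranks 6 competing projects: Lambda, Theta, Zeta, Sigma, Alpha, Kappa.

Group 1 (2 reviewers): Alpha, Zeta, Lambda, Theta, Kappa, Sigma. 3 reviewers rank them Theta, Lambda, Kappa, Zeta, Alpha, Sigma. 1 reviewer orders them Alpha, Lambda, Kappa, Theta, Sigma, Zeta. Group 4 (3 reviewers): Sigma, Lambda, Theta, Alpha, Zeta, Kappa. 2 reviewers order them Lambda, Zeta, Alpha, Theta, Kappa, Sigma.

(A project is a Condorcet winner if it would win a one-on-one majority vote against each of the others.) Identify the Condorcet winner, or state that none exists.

Lambda

Head-to-head results (11 reviewers):
Lambda vs Theta: Lambda wins 8–3.
Lambda–Zeta: Lambda 9–2.
Lambda vs Sigma: Lambda, 8–3.
Lambda vs Alpha: Lambda wins 8–3.
Lambda–Kappa: Lambda 11–0.
Theta vs Zeta: Theta wins 7–4.
Theta–Sigma: Theta 8–3.
Theta–Alpha: Theta 6–5.
Theta vs Kappa: Theta wins 10–1.
Zeta vs Sigma: Zeta, 7–4.
Zeta vs Alpha: Alpha wins 6–5.
Zeta vs Kappa: Zeta, 7–4.
Sigma vs Alpha: Alpha wins 8–3.
Sigma–Kappa: Kappa 8–3.
Alpha–Kappa: Alpha 8–3.
Lambda beats each of Theta, Zeta, Sigma, Alpha, Kappa — Lambda is the Condorcet winner.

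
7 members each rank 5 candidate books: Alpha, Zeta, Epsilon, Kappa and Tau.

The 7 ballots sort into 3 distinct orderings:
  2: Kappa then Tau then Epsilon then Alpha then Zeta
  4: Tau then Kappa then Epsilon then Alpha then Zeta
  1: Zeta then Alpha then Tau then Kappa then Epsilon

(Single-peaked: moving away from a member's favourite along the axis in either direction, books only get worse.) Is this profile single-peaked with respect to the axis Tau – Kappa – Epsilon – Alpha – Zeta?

no

Axis positions: Tau=1, Kappa=2, Epsilon=3, Alpha=4, Zeta=5.
Cluster 1 (peak Kappa at position 2): ranking walks positions 2-1-3-4-5, expanding outward from the peak — single-peaked.
Cluster 2 (peak Tau at position 1): ranking walks positions 1-2-3-4-5, expanding outward from the peak — single-peaked.
Cluster 3: ranking walks positions 5-4-1-2-3; Tau is ranked above Epsilon even though Epsilon lies between Tau and the peak Zeta on the axis — preferences dip and rise again. Not single-peaked.
Cluster 3 violates single-peakedness, so the profile is not single-peaked on this axis.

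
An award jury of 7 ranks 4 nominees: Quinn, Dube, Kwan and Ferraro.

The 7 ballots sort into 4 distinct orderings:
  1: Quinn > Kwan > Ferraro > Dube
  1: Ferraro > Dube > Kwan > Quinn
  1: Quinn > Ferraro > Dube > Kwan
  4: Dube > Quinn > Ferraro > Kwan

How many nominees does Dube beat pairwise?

Dube against each rival (7 jurors):
Dube–Quinn: Dube 5–2.
Dube vs Kwan: Dube is ranked higher on 1+1+4 = 6 ballots, Kwan on 1. Dube wins 6–1.
Dube vs Ferraro: 4 for Dube, 3 for Ferraro — Dube by 4–3.
Dube beats Quinn, Kwan, Ferraro — 3 pairwise wins.

3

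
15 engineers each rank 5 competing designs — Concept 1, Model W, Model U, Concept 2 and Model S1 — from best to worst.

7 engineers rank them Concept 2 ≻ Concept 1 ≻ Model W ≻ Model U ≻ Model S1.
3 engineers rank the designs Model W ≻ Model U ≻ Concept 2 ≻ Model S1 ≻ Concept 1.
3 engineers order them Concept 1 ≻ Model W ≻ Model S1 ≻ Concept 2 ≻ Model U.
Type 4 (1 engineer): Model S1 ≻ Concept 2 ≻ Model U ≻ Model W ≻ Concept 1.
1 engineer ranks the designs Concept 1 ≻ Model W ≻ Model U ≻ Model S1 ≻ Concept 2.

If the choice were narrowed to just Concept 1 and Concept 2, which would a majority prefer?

Ballots ranking Concept 1 above Concept 2: 3 + 1 = 4.
Ballots ranking Concept 2 above Concept 1: 15 − 4 = 11.
Concept 2 wins the head-to-head 11–4.

Concept 2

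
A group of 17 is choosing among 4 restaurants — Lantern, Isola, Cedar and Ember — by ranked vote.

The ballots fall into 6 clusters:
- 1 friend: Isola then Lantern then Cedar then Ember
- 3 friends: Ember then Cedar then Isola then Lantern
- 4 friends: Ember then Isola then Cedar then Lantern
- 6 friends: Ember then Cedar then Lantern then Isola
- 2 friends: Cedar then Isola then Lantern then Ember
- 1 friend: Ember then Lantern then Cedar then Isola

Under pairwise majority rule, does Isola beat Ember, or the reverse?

Ember

Ballots ranking Isola above Ember: 1 + 2 = 3.
Ballots ranking Ember above Isola: 17 − 3 = 14.
Ember wins the head-to-head 14–3.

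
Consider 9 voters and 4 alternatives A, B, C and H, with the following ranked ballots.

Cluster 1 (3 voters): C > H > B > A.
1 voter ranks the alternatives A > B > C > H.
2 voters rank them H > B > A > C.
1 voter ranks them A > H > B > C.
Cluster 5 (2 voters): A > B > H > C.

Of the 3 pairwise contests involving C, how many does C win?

0

C against each rival (9 voters):
C vs A: 3 to 6, A.
C vs B: B wins 6–3.
C–H: H 5–4.
C beats no one; loses to A, B, H — 0 pairwise wins.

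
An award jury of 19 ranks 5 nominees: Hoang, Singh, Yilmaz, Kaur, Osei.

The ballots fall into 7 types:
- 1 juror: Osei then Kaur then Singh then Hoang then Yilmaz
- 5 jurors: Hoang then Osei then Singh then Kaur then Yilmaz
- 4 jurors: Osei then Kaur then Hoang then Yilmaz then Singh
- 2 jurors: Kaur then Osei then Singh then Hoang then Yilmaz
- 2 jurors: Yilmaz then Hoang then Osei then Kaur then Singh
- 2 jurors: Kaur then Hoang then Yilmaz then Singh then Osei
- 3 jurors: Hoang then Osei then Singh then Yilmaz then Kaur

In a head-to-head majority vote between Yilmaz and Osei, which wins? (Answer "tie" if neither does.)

Ballots ranking Yilmaz above Osei: 2 + 2 = 4.
Ballots ranking Osei above Yilmaz: 19 − 4 = 15.
Osei wins the head-to-head 15–4.

Osei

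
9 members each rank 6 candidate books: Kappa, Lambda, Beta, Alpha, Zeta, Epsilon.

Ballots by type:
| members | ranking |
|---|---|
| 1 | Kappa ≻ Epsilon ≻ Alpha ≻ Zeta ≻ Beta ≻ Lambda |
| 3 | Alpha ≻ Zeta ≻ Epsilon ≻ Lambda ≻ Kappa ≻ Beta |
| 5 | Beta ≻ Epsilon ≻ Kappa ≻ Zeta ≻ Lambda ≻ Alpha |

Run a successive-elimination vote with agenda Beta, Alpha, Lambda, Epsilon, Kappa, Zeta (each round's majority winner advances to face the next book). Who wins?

Round 1: Beta vs Alpha — 5–4, Beta advances.
Round 2: Beta vs Lambda — 6–3, Beta advances.
Round 3: Beta vs Epsilon — 5–4, Beta advances.
Round 4: Beta vs Kappa — 5–4, Beta advances.
Round 5: Beta vs Zeta — 5–4, Beta advances.
Beta survives the agenda.

Beta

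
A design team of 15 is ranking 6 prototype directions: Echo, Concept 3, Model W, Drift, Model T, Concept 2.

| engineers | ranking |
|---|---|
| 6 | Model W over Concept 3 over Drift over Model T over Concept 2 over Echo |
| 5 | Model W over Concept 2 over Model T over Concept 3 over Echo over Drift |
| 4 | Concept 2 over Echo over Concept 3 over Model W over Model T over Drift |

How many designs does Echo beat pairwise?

1

Echo against each rival (15 engineers):
Echo–Concept 3: Concept 3 11–4.
Echo vs Model W: 4 for Echo, 11 for Model W — Model W by 11–4.
Echo vs Drift: Echo is ranked higher on 5+4 = 9 ballots, Drift on 6. Echo wins 9–6.
Echo vs Model T: Echo preferred on 4 ballots; Model T wins 11–4.
Echo vs Concept 2: 0 for Echo, 15 for Concept 2 — Concept 2 by 15–0.
Echo beats Drift; loses to Concept 3, Model W, Model T, Concept 2 — 1 pairwise win.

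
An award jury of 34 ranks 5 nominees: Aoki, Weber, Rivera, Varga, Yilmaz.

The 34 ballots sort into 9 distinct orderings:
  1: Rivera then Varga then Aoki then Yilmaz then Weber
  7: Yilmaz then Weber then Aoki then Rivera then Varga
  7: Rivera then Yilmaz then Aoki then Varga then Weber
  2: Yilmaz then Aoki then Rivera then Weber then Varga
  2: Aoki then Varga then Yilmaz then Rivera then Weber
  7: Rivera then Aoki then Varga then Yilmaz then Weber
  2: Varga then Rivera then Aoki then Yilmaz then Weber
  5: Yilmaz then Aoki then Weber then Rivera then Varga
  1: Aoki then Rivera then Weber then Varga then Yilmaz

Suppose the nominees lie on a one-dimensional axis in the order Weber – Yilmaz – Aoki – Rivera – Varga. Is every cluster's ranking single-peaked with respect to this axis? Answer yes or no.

no

Axis positions: Weber=1, Yilmaz=2, Aoki=3, Rivera=4, Varga=5.
Cluster 1 (peak Rivera at position 4): ranking walks positions 4-5-3-2-1, expanding outward from the peak — single-peaked.
Cluster 2 (peak Yilmaz at position 2): ranking walks positions 2-1-3-4-5, expanding outward from the peak — single-peaked.
Cluster 3: ranking walks positions 4-2-3-5-1; Yilmaz is ranked above Aoki even though Aoki lies between Yilmaz and the peak Rivera on the axis — preferences dip and rise again. Not single-peaked.
Cluster 4 (peak Yilmaz at position 2): ranking walks positions 2-3-4-1-5, expanding outward from the peak — single-peaked.
Cluster 5: ranking walks positions 3-5-2-4-1; Varga is ranked above Rivera even though Rivera lies between Varga and the peak Aoki on the axis — preferences dip and rise again. Not single-peaked.
Cluster 6 (peak Rivera at position 4): ranking walks positions 4-3-5-2-1, expanding outward from the peak — single-peaked.
Cluster 7 (peak Varga at position 5): ranking walks positions 5-4-3-2-1, expanding outward from the peak — single-peaked.
Cluster 8 (peak Yilmaz at position 2): ranking walks positions 2-3-1-4-5, expanding outward from the peak — single-peaked.
Cluster 9: ranking walks positions 3-4-1-5-2; Weber is ranked above Yilmaz even though Yilmaz lies between Weber and the peak Aoki on the axis — preferences dip and rise again. Not single-peaked.
Cluster 3 violates single-peakedness, so the profile is not single-peaked on this axis.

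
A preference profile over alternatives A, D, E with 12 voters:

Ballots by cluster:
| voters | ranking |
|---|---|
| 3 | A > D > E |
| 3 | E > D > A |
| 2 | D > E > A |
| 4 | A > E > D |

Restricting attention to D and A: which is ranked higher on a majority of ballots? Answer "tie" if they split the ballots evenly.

Ballots ranking D above A: 3 + 2 = 5.
Ballots ranking A above D: 12 − 5 = 7.
A wins the head-to-head 7–5.

A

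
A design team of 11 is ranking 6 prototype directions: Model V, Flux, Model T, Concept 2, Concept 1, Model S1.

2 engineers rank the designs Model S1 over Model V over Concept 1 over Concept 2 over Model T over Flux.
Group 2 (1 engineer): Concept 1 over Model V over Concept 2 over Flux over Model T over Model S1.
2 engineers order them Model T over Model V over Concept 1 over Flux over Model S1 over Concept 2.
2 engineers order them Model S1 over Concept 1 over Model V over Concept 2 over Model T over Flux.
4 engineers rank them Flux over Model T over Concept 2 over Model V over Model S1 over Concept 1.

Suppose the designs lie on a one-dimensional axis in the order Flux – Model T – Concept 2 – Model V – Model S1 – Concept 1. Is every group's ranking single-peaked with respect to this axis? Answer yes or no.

no

Axis positions: Flux=1, Model T=2, Concept 2=3, Model V=4, Model S1=5, Concept 1=6.
Group 1 (peak Model S1 at position 5): ranking walks positions 5-4-6-3-2-1, expanding outward from the peak — single-peaked.
Group 2: ranking walks positions 6-4-3-1-2-5; Model V is ranked above Model S1 even though Model S1 lies between Model V and the peak Concept 1 on the axis — preferences dip and rise again. Not single-peaked.
Group 3: ranking walks positions 2-4-6-1-5-3; Model V is ranked above Concept 2 even though Concept 2 lies between Model V and the peak Model T on the axis — preferences dip and rise again. Not single-peaked.
Group 4 (peak Model S1 at position 5): ranking walks positions 5-6-4-3-2-1, expanding outward from the peak — single-peaked.
Group 5 (peak Flux at position 1): ranking walks positions 1-2-3-4-5-6, expanding outward from the peak — single-peaked.
Group 2 violates single-peakedness, so the profile is not single-peaked on this axis.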